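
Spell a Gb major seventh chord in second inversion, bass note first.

Db, F, Gb, Bb

Spelling Gb major seventh: Gb–Bb–Db–F. In second inversion the fifth is bass, giving Db, F, Gb, Bb from the bottom.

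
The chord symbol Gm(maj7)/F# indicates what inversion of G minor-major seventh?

Gm(maj7)/F# means G minor-major seventh with F# in the bass. F# is the seventh of G minor-major seventh (G–Bb–D–F#), so this is third inversion.

third inversion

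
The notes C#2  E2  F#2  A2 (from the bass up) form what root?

Reordering C#, E, F#, A into stacked thirds gives F#–A–C#–E; the bottom of that stack, F#, is the root.

F#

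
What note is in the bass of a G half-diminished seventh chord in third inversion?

In third inversion the seventh is lowest. For G half-diminished seventh (G–Bb–Db–F) that is F.

F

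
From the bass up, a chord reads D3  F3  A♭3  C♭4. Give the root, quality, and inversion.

D diminished seventh, root position

Reducing to letter names: D, F, Ab, Cb. These stack in thirds as D–F–Ab–Cb — a D diminished seventh chord.
D is the root of D diminished seventh; root in the bass means root position (figured bass 7).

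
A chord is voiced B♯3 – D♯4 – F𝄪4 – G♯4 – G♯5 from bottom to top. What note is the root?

G#

B#, D#, F##, G# are the tones of a G# major seventh chord (G#–B#–D#–F##), making G# the root.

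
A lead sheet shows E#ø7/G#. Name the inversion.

E#ø7/G# means E# half-diminished seventh with G# in the bass. G# is the third of E# half-diminished seventh (E#–G#–B–D#), so this is first inversion.

first inversion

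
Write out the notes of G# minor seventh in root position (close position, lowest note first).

G#, B, D#, F#

The chord tones are G#–B–D#–F#. With the root (G#) lowest for root position: G#, B, D#, F#.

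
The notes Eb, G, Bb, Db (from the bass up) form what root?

Eb

Eb, G, Bb, Db are the tones of an Eb dominant seventh chord (Eb–G–Bb–Db), making Eb the root.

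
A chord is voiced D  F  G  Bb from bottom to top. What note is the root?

Reordering D, F, G, Bb into stacked thirds gives G–Bb–D–F; the bottom of that stack, G, is the root.

G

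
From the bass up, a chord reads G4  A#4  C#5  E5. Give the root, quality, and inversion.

A# diminished seventh, third inversion

The pitch classes G, A#, C#, E arrange in thirds as A#–C#–E–G: an A# diminished seventh chord.
G is the seventh of A# diminished seventh; seventh in the bass means third inversion (figured bass 4/2).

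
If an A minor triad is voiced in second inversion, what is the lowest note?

The fifth of A minor (A–C–E) is E; that is the bass in second inversion.

E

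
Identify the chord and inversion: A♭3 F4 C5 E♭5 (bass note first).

F minor seventh, first inversion

The pitch classes Ab, F, C, Eb arrange in thirds as F–Ab–C–Eb: an F minor seventh chord.
Ab is the third of F minor seventh; third in the bass means first inversion (figured bass 6/5).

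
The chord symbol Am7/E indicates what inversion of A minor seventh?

Am7/E means A minor seventh with E in the bass. E is the fifth of A minor seventh (A–C–E–G), so this is second inversion.

second inversion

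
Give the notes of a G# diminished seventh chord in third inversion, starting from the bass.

F, G#, B, D

G# diminished seventh is G#–B–D–F. Third inversion puts the seventh (F) in the bass, with the remaining tones above: F, G#, B, D.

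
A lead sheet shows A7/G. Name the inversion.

A7/G means A dominant seventh with G in the bass. G is the seventh of A dominant seventh (A–C#–E–G), so this is third inversion.

third inversion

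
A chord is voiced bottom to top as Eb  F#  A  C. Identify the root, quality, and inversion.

F# diminished seventh, third inversion

The pitch classes Eb, F#, A, C arrange in thirds as F#–A–C–Eb: an F# diminished seventh chord.
With the seventh (Eb) in the bass, the chord is in third inversion (figured bass 4/2).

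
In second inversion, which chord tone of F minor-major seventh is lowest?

F minor-major seventh is F–Ab–C–E. Second inversion places the fifth in the bass: C.

C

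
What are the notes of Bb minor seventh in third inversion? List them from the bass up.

Ab, Bb, Db, F

The chord tones are Bb–Db–F–Ab. With the seventh (Ab) lowest for third inversion: Ab, Bb, Db, F.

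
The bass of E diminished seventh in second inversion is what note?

E diminished seventh is E–G–Bb–Db. Second inversion places the fifth in the bass: Bb.

Bb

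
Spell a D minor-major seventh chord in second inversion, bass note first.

The chord tones are D–F–A–C#. With the fifth (A) lowest for second inversion: A, C#, D, F.

A, C#, D, F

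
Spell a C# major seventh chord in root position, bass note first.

C#, E#, G#, B#

The chord tones are C#–E#–G#–B#. With the root (C#) lowest for root position: C#, E#, G#, B#.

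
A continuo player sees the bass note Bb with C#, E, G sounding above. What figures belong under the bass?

4/2

The notes Bb, C#, E, G stack in thirds as C#–E–G–Bb — a C# diminished seventh chord. The bass Bb is the seventh, so this is third inversion: figured 4/2.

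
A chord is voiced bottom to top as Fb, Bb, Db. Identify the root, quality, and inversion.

Bb diminished, second inversion

The distinct note names are Fb, Bb, Db. Stacked in thirds they read Bb–Db–Fb, which is a diminished triad on Bb.
The lowest note is Fb, the fifth of the chord, so this is second inversion (figured bass 6/4).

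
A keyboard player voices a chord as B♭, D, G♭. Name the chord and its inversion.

Gb augmented, first inversion

Reducing to letter names: Bb, D, Gb. These stack in thirds as Gb–Bb–D — a Gb augmented triad.
The lowest note is Bb, the third of the chord, so this is first inversion (figured bass 6).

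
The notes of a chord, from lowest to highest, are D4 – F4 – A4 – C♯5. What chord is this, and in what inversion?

D minor-major seventh, root position

Reducing to letter names: D, F, A, C#. These stack in thirds as D–F–A–C# — a D minor-major seventh chord.
The lowest note is D, the root of the chord, so this is root position (figured bass 7).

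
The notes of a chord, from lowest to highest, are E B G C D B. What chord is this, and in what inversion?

C major ninth, first inversion

The pitch classes E, B, G, C, D arrange in thirds as C–E–G–B–D: a C major ninth chord.
With the third (E) in the bass, the chord is in first inversion.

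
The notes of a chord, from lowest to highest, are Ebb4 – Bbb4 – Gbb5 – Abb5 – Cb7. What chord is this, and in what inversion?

Abb dominant ninth, second inversion

The distinct note names are Ebb, Bbb, Gbb, Abb, Cb. Stacked in thirds they read Abb–Cb–Ebb–Gbb–Bbb, which is a dominant ninth chord on Abb.
The lowest note is Ebb, the fifth of the chord, so this is second inversion.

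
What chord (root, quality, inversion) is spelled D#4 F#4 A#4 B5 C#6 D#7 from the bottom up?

B major ninth, first inversion

The pitch classes D#, F#, A#, B, C# arrange in thirds as B–D#–F#–A#–C#: a B major ninth chord.
The lowest note is D#, the third of the chord, so this is first inversion.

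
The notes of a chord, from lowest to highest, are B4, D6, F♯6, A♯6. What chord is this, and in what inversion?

B minor-major seventh, root position

Reducing to letter names: B, D, F#, A#. These stack in thirds as B–D–F#–A# — a B minor-major seventh chord.
The lowest note is B, the root of the chord, so this is root position (figured bass 7).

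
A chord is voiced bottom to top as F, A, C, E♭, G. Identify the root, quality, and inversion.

F dominant ninth, root position

Reducing to letter names: F, A, C, Eb, G. These stack in thirds as F–A–C–Eb–G — an F dominant ninth chord.
F is the root of F dominant ninth; root in the bass means root position.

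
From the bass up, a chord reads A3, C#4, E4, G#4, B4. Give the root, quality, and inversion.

Reducing to letter names: A, C#, E, G#, B. These stack in thirds as A–C#–E–G#–B — an A major ninth chord.
The lowest note is A, the root of the chord, so this is root position.

A major ninth, root position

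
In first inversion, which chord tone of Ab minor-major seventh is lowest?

Cb

In first inversion the third is lowest. For Ab minor-major seventh (Ab–Cb–Eb–G) that is Cb.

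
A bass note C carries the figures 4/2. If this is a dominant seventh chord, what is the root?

D

The figures 4/2 mean the seventh of the chord is in the bass. If C is the seventh of a dominant seventh chord, the root is D (chord tones D–F#–A–C).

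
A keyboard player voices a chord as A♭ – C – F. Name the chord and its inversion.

The pitch classes Ab, C, F arrange in thirds as F–Ab–C: an F minor triad.
With the third (Ab) in the bass, the chord is in first inversion (figured bass 6).

F minor, first inversion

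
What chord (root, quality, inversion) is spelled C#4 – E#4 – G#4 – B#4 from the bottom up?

The pitch classes C#, E#, G#, B# arrange in thirds as C#–E#–G#–B#: a C# major seventh chord.
The lowest note is C#, the root of the chord, so this is root position (figured bass 7).

C# major seventh, root position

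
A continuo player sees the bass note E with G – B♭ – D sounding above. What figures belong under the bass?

The notes E, G, Bb, D stack in thirds as E–G–Bb–D — an E half-diminished seventh chord. The bass E is the root, so this is root position: figured 7.

7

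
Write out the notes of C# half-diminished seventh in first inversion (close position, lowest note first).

C# half-diminished seventh is C#–E–G–B. First inversion puts the third (E) in the bass, with the remaining tones above: E, G, B, C#.

E, G, B, C#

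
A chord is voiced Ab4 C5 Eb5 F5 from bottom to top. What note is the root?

Ab, C, Eb, F are the tones of an F minor seventh chord (F–Ab–C–Eb), making F the root.

F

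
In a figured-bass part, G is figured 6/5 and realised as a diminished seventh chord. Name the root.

The figures 6/5 mean the third of the chord is in the bass. If G is the third of a diminished seventh chord, the root is E (chord tones E–G–Bb–Db).

E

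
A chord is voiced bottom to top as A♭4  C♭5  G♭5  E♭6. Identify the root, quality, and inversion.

Ab minor seventh, root position

Reducing to letter names: Ab, Cb, Gb, Eb. These stack in thirds as Ab–Cb–Eb–Gb — an Ab minor seventh chord.
With the root (Ab) in the bass, the chord is in root position (figured bass 7).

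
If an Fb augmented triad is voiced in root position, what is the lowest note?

Fb augmented is Fb–Ab–C. Root position places the root in the bass: Fb.

Fb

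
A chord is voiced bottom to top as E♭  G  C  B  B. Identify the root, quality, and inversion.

Reducing to letter names: Eb, G, C, B. These stack in thirds as C–Eb–G–B — a C minor-major seventh chord.
Eb is the third of C minor-major seventh; third in the bass means first inversion (figured bass 6/5).

C minor-major seventh, first inversion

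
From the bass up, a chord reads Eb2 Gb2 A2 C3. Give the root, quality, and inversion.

Reducing to letter names: Eb, Gb, A, C. These stack in thirds as A–C–Eb–Gb — an A diminished seventh chord.
Eb is the fifth of A diminished seventh; fifth in the bass means second inversion (figured bass 4/3).

A diminished seventh, second inversion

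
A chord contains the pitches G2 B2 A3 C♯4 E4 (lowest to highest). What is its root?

G, B, A, C#, E are the tones of an A dominant ninth chord (A–C#–E–G–B), making A the root.

A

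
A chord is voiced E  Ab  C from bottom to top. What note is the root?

Ab

The distinct letter names are E, Ab, C. Arranged as a stack of thirds they read Ab–C–E, so Ab is the root (an Ab augmented triad).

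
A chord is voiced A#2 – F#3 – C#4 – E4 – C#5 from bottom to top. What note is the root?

F#

A#, F#, C#, E are the tones of an F# dominant seventh chord (F#–A#–C#–E), making F# the root.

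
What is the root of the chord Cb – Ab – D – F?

The distinct letter names are Cb, Ab, D, F. Arranged as a stack of thirds they read D–F–Ab–Cb, so D is the root (a D diminished seventh chord).

D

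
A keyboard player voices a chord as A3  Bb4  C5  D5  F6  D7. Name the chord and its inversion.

Bb major ninth, third inversion

Reducing to letter names: A, Bb, C, D, F. These stack in thirds as Bb–D–F–A–C — a Bb major ninth chord.
With the seventh (A) in the bass, the chord is in third inversion.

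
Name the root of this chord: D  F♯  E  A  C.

D, F#, E, A, C are the tones of a D dominant ninth chord (D–F#–A–C–E), making D the root.

D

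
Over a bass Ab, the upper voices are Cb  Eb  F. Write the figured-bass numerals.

6/5

The notes Ab, Cb, Eb, F stack in thirds as F–Ab–Cb–Eb — an F half-diminished seventh chord. The bass Ab is the third, so this is first inversion: figured 6/5.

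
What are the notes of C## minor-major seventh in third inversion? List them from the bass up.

B##, C##, E#, G##

Spelling C## minor-major seventh: C##–E#–G##–B##. In third inversion the seventh is bass, giving B##, C##, E#, G## from the bottom.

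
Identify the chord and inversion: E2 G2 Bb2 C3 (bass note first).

Reducing to letter names: E, G, Bb, C. These stack in thirds as C–E–G–Bb — a C dominant seventh chord.
E is the third of C dominant seventh; third in the bass means first inversion (figured bass 6/5).

C dominant seventh, first inversion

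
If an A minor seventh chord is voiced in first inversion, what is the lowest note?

The third of A minor seventh (A–C–E–G) is C; that is the bass in first inversion.

C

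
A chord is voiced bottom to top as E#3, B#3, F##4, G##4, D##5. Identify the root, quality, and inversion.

The distinct note names are E#, B#, F##, G##, D##. Stacked in thirds they read E#–G##–B#–D##–F##, which is a major ninth chord on E#.
The lowest note is E#, the root of the chord, so this is root position.

E# major ninth, root position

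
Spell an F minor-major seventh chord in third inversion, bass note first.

Spelling F minor-major seventh: F–Ab–C–E. In third inversion the seventh is bass, giving E, F, Ab, C from the bottom.

E, F, Ab, C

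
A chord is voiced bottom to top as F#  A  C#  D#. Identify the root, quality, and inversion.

D# half-diminished seventh, first inversion

The distinct note names are F#, A, C#, D#. Stacked in thirds they read D#–F#–A–C#, which is a half-diminished seventh chord on D#.
With the third (F#) in the bass, the chord is in first inversion (figured bass 6/5).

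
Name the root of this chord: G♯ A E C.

A

The distinct letter names are G#, A, E, C. Arranged as a stack of thirds they read A–C–E–G#, so A is the root (an A minor-major seventh chord).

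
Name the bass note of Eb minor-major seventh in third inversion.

In third inversion the seventh is lowest. For Eb minor-major seventh (Eb–Gb–Bb–D) that is D.

D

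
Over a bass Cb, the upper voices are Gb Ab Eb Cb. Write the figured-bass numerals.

The notes Cb, Gb, Ab, Eb stack in thirds as Ab–Cb–Eb–Gb — an Ab minor seventh chord. The bass Cb is the third, so this is first inversion: figured 6/5.

6/5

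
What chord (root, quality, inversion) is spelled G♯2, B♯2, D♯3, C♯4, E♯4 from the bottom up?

C# major ninth, second inversion

Reducing to letter names: G#, B#, D#, C#, E#. These stack in thirds as C#–E#–G#–B#–D# — a C# major ninth chord.
The lowest note is G#, the fifth of the chord, so this is second inversion.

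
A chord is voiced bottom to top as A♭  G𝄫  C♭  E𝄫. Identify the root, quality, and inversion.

The pitch classes Ab, Gbb, Cb, Ebb arrange in thirds as Ab–Cb–Ebb–Gbb: an Ab diminished seventh chord.
The lowest note is Ab, the root of the chord, so this is root position (figured bass 7).

Ab diminished seventh, root position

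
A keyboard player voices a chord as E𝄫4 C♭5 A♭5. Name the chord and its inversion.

The pitch classes Ebb, Cb, Ab arrange in thirds as Ab–Cb–Ebb: an Ab diminished triad.
With the fifth (Ebb) in the bass, the chord is in second inversion (figured bass 6/4).

Ab diminished, second inversion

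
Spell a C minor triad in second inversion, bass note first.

G, C, Eb

C minor is C–Eb–G. Second inversion puts the fifth (G) in the bass, with the remaining tones above: G, C, Eb.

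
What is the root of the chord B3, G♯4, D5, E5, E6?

E

Reordering B, G#, D, E into stacked thirds gives E–G#–B–D; the bottom of that stack, E, is the root.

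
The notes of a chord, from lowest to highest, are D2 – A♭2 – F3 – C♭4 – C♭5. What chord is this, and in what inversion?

D diminished seventh, root position

Reducing to letter names: D, Ab, F, Cb. These stack in thirds as D–F–Ab–Cb — a D diminished seventh chord.
D is the root of D diminished seventh; root in the bass means root position (figured bass 7).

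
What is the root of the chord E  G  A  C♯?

Reordering E, G, A, C# into stacked thirds gives A–C#–E–G; the bottom of that stack, A, is the root.

A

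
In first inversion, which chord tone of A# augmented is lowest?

C##

The third of A# augmented (A#–C##–E##) is C##; that is the bass in first inversion.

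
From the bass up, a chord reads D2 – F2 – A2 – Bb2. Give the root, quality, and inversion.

Bb major seventh, first inversion

The distinct note names are D, F, A, Bb. Stacked in thirds they read Bb–D–F–A, which is a major seventh chord on Bb.
The lowest note is D, the third of the chord, so this is first inversion (figured bass 6/5).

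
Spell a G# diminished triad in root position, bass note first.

G# diminished is G#–B–D. Root position puts the root (G#) in the bass, with the remaining tones above: G#, B, D.

G#, B, D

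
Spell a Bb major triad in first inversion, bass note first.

Spelling Bb major: Bb–D–F. In first inversion the third is bass, giving D, F, Bb from the bottom.

D, F, Bb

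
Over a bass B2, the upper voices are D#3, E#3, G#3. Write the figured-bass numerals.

4/3

The notes B, D#, E#, G# stack in thirds as E#–G#–B–D# — an E# half-diminished seventh chord. The bass B is the fifth, so this is second inversion: figured 4/3.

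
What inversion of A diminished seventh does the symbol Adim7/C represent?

Adim7/C means A diminished seventh with C in the bass. C is the third of A diminished seventh (A–C–Eb–Gb), so this is first inversion.

first inversion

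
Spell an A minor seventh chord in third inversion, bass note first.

A minor seventh is A–C–E–G. Third inversion puts the seventh (G) in the bass, with the remaining tones above: G, A, C, E.

G, A, C, E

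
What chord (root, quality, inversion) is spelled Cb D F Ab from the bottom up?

The distinct note names are Cb, D, F, Ab. Stacked in thirds they read D–F–Ab–Cb, which is a diminished seventh chord on D.
With the seventh (Cb) in the bass, the chord is in third inversion (figured bass 4/2).

D diminished seventh, third inversion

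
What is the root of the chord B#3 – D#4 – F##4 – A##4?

B#

Reordering B#, D#, F##, A## into stacked thirds gives B#–D#–F##–A##; the bottom of that stack, B#, is the root.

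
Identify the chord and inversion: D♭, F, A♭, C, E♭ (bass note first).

Reducing to letter names: Db, F, Ab, C, Eb. These stack in thirds as Db–F–Ab–C–Eb — a Db major ninth chord.
Db is the root of Db major ninth; root in the bass means root position.

Db major ninth, root position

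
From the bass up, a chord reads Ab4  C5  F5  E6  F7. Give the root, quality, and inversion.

The pitch classes Ab, C, F, E arrange in thirds as F–Ab–C–E: an F minor-major seventh chord.
The lowest note is Ab, the third of the chord, so this is first inversion (figured bass 6/5).

F minor-major seventh, first inversion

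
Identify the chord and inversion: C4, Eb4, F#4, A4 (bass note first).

Reducing to letter names: C, Eb, F#, A. These stack in thirds as F#–A–C–Eb — an F# diminished seventh chord.
The lowest note is C, the fifth of the chord, so this is second inversion (figured bass 4/3).

F# diminished seventh, second inversion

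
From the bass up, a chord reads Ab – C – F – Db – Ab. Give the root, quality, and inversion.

Db major seventh, second inversion

Reducing to letter names: Ab, C, F, Db. These stack in thirds as Db–F–Ab–C — a Db major seventh chord.
Ab is the fifth of Db major seventh; fifth in the bass means second inversion (figured bass 4/3).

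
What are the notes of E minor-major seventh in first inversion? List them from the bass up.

G, B, D#, E

Spelling E minor-major seventh: E–G–B–D#. In first inversion the third is bass, giving G, B, D#, E from the bottom.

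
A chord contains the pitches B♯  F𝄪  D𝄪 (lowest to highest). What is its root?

B#, F##, D## are the tones of a B# major triad (B#–D##–F##), making B# the root.

B#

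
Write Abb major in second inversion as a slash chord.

Second inversion of Abb major has the fifth (Ebb) in the bass. As a slash chord: AbbM/Ebb.

AbbM/Ebb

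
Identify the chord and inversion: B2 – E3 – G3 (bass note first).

E minor, second inversion

The distinct note names are B, E, G. Stacked in thirds they read E–G–B, which is a minor triad on E.
B is the fifth of E minor; fifth in the bass means second inversion (figured bass 6/4).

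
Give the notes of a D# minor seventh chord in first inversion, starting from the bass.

The chord tones are D#–F#–A#–C#. With the third (F#) lowest for first inversion: F#, A#, C#, D#.

F#, A#, C#, D#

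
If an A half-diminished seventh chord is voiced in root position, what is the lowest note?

In root position the root is lowest. For A half-diminished seventh (A–C–Eb–G) that is A.

A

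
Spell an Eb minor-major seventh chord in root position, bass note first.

Spelling Eb minor-major seventh: Eb–Gb–Bb–D. In root position the root is bass, giving Eb, Gb, Bb, D from the bottom.

Eb, Gb, Bb, D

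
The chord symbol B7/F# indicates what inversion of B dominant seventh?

B7/F# means B dominant seventh with F# in the bass. F# is the fifth of B dominant seventh (B–D#–F#–A), so this is second inversion.

second inversion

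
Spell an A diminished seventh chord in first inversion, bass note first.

The chord tones are A–C–Eb–Gb. With the third (C) lowest for first inversion: C, Eb, Gb, A.

C, Eb, Gb, A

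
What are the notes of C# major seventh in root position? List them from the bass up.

C# major seventh is C#–E#–G#–B#. Root position puts the root (C#) in the bass, with the remaining tones above: C#, E#, G#, B#.

C#, E#, G#, B#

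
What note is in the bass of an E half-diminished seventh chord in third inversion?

D

E half-diminished seventh is E–G–Bb–D. Third inversion places the seventh in the bass: D.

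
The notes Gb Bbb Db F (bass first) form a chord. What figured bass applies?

The notes Gb, Bbb, Db, F stack in thirds as Gb–Bbb–Db–F — a Gb minor-major seventh chord. The bass Gb is the root, so this is root position: figured 7.

7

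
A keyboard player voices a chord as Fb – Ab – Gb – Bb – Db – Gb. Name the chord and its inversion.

Reducing to letter names: Fb, Ab, Gb, Bb, Db. These stack in thirds as Gb–Bb–Db–Fb–Ab — a Gb dominant ninth chord.
Fb is the seventh of Gb dominant ninth; seventh in the bass means third inversion.

Gb dominant ninth, third inversion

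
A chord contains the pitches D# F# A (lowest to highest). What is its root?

D#, F#, A are the tones of a D# diminished triad (D#–F#–A), making D# the root.

D#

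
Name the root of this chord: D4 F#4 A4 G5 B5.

D, F#, A, G, B are the tones of a G major ninth chord (G–B–D–F#–A), making G the root.

G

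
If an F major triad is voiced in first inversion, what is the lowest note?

A

The third of F major (F–A–C) is A; that is the bass in first inversion.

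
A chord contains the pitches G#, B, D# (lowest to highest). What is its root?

G#

The distinct letter names are G#, B, D#. Arranged as a stack of thirds they read G#–B–D#, so G# is the root (a G# minor triad).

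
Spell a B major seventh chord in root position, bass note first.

B, D#, F#, A#

The chord tones are B–D#–F#–A#. With the root (B) lowest for root position: B, D#, F#, A#.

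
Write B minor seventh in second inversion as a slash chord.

Bm7/F#

Second inversion of B minor seventh has the fifth (F#) in the bass. As a slash chord: Bm7/F#.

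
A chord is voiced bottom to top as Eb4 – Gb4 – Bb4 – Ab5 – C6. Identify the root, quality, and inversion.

The pitch classes Eb, Gb, Bb, Ab, C arrange in thirds as Ab–C–Eb–Gb–Bb: an Ab dominant ninth chord.
With the fifth (Eb) in the bass, the chord is in second inversion.

Ab dominant ninth, second inversion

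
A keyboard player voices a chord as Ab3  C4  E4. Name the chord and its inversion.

Reducing to letter names: Ab, C, E. These stack in thirds as Ab–C–E — an Ab augmented triad.
With the root (Ab) in the bass, the chord is in root position (figured bass 5/3).

Ab augmented, root position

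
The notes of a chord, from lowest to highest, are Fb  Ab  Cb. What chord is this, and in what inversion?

Fb major, root position

The distinct note names are Fb, Ab, Cb. Stacked in thirds they read Fb–Ab–Cb, which is a major triad on Fb.
Fb is the root of Fb major; root in the bass means root position (figured bass 5/3).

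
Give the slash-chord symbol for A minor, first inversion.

First inversion of A minor has the third (C) in the bass. As a slash chord: Am/C.

Am/C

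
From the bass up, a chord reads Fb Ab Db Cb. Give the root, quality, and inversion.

Reducing to letter names: Fb, Ab, Db, Cb. These stack in thirds as Db–Fb–Ab–Cb — a Db minor seventh chord.
With the third (Fb) in the bass, the chord is in first inversion (figured bass 6/5).

Db minor seventh, first inversion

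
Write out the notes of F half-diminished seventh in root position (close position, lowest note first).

F, Ab, Cb, Eb

Spelling F half-diminished seventh: F–Ab–Cb–Eb. In root position the root is bass, giving F, Ab, Cb, Eb from the bottom.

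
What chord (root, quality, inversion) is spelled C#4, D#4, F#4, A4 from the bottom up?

D# half-diminished seventh, third inversion

The pitch classes C#, D#, F#, A arrange in thirds as D#–F#–A–C#: a D# half-diminished seventh chord.
The lowest note is C#, the seventh of the chord, so this is third inversion (figured bass 4/2).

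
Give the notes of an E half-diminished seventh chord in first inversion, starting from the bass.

The chord tones are E–G–Bb–D. With the third (G) lowest for first inversion: G, Bb, D, E.

G, Bb, D, E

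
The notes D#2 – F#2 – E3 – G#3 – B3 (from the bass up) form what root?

E

D#, F#, E, G#, B are the tones of an E major ninth chord (E–G#–B–D#–F#), making E the root.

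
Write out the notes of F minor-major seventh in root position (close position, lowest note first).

Spelling F minor-major seventh: F–Ab–C–E. In root position the root is bass, giving F, Ab, C, E from the bottom.

F, Ab, C, E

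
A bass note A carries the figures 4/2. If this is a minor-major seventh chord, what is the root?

Bb

The figures 4/2 mean the seventh of the chord is in the bass. If A is the seventh of a minor-major seventh chord, the root is Bb (chord tones Bb–Db–F–A).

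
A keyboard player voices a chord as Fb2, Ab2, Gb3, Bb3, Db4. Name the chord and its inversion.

Gb dominant ninth, third inversion

The distinct note names are Fb, Ab, Gb, Bb, Db. Stacked in thirds they read Gb–Bb–Db–Fb–Ab, which is a dominant ninth chord on Gb.
Fb is the seventh of Gb dominant ninth; seventh in the bass means third inversion.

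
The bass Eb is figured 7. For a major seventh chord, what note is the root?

Eb

The figures 7 mean the root of the chord is in the bass. If Eb is the root of a major seventh chord, the root is Eb (chord tones Eb–G–Bb–D).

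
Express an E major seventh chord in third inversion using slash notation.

Third inversion of E major seventh has the seventh (D#) in the bass. As a slash chord: Emaj7/D#.

Emaj7/D#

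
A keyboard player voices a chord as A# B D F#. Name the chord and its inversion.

The pitch classes A#, B, D, F# arrange in thirds as B–D–F#–A#: a B minor-major seventh chord.
The lowest note is A#, the seventh of the chord, so this is third inversion (figured bass 4/2).

B minor-major seventh, third inversion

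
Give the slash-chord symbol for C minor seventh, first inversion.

First inversion of C minor seventh has the third (Eb) in the bass. As a slash chord: Cm7/Eb.

Cm7/Eb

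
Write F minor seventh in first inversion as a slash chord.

Fm7/Ab

First inversion of F minor seventh has the third (Ab) in the bass. As a slash chord: Fm7/Ab.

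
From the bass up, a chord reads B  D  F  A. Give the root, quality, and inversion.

The distinct note names are B, D, F, A. Stacked in thirds they read B–D–F–A, which is a half-diminished seventh chord on B.
With the root (B) in the bass, the chord is in root position (figured bass 7).

B half-diminished seventh, root position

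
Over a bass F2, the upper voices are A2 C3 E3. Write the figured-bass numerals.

The notes F, A, C, E stack in thirds as F–A–C–E — an F major seventh chord. The bass F is the root, so this is root position: figured 7.

7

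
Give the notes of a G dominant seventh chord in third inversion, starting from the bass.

F, G, B, D

Spelling G dominant seventh: G–B–D–F. In third inversion the seventh is bass, giving F, G, B, D from the bottom.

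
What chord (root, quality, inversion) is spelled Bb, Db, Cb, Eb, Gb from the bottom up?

Cb major ninth, third inversion

Reducing to letter names: Bb, Db, Cb, Eb, Gb. These stack in thirds as Cb–Eb–Gb–Bb–Db — a Cb major ninth chord.
With the seventh (Bb) in the bass, the chord is in third inversion.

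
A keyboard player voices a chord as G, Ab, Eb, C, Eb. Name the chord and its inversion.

Ab major seventh, third inversion

The distinct note names are G, Ab, Eb, C. Stacked in thirds they read Ab–C–Eb–G, which is a major seventh chord on Ab.
With the seventh (G) in the bass, the chord is in third inversion (figured bass 4/2).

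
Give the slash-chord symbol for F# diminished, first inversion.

F#dim/A

First inversion of F# diminished has the third (A) in the bass. As a slash chord: F#dim/A.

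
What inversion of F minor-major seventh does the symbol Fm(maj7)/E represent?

Fm(maj7)/E means F minor-major seventh with E in the bass. E is the seventh of F minor-major seventh (F–Ab–C–E), so this is third inversion.

third inversion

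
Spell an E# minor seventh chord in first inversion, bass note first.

E# minor seventh is E#–G#–B#–D#. First inversion puts the third (G#) in the bass, with the remaining tones above: G#, B#, D#, E#.

G#, B#, D#, E#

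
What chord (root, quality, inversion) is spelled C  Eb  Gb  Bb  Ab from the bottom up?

Reducing to letter names: C, Eb, Gb, Bb, Ab. These stack in thirds as Ab–C–Eb–Gb–Bb — an Ab dominant ninth chord.
C is the third of Ab dominant ninth; third in the bass means first inversion.

Ab dominant ninth, first inversion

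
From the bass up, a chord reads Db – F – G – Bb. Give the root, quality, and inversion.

G half-diminished seventh, second inversion

The pitch classes Db, F, G, Bb arrange in thirds as G–Bb–Db–F: a G half-diminished seventh chord.
The lowest note is Db, the fifth of the chord, so this is second inversion (figured bass 4/3).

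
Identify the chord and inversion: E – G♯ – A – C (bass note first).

A minor-major seventh, second inversion

The pitch classes E, G#, A, C arrange in thirds as A–C–E–G#: an A minor-major seventh chord.
E is the fifth of A minor-major seventh; fifth in the bass means second inversion (figured bass 4/3).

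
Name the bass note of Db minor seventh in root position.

In root position the root is lowest. For Db minor seventh (Db–Fb–Ab–Cb) that is Db.

Db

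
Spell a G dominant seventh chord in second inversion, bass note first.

D, F, G, B

The chord tones are G–B–D–F. With the fifth (D) lowest for second inversion: D, F, G, B.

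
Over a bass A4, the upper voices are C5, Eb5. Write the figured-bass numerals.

The notes A, C, Eb stack in thirds as A–C–Eb — an A diminished triad. The bass A is the root, so this is root position: figured 5/3.

5/3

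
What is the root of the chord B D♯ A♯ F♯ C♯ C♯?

B, D#, A#, F#, C# are the tones of a B major ninth chord (B–D#–F#–A#–C#), making B the root.

B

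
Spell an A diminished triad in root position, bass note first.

The chord tones are A–C–Eb. With the root (A) lowest for root position: A, C, Eb.

A, C, Eb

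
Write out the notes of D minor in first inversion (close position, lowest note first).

Spelling D minor: D–F–A. In first inversion the third is bass, giving F, A, D from the bottom.

F, A, D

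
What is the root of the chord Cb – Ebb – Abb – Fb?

Fb

Cb, Ebb, Abb, Fb are the tones of an Fb minor seventh chord (Fb–Abb–Cb–Ebb), making Fb the root.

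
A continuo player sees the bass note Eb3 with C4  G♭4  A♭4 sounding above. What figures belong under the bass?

4/3

The notes Eb, C, Gb, Ab stack in thirds as Ab–C–Eb–Gb — an Ab dominant seventh chord. The bass Eb is the fifth, so this is second inversion: figured 4/3.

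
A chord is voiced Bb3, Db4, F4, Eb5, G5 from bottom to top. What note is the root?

Eb

Bb, Db, F, Eb, G are the tones of an Eb dominant ninth chord (Eb–G–Bb–Db–F), making Eb the root.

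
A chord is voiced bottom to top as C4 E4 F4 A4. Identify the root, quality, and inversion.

Reducing to letter names: C, E, F, A. These stack in thirds as F–A–C–E — an F major seventh chord.
C is the fifth of F major seventh; fifth in the bass means second inversion (figured bass 4/3).

F major seventh, second inversion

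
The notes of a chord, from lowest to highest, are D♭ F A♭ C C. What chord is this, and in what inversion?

Db major seventh, root position

The distinct note names are Db, F, Ab, C. Stacked in thirds they read Db–F–Ab–C, which is a major seventh chord on Db.
With the root (Db) in the bass, the chord is in root position (figured bass 7).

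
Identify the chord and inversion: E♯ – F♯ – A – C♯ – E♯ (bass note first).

F# minor-major seventh, third inversion

Reducing to letter names: E#, F#, A, C#. These stack in thirds as F#–A–C#–E# — an F# minor-major seventh chord.
E# is the seventh of F# minor-major seventh; seventh in the bass means third inversion (figured bass 4/2).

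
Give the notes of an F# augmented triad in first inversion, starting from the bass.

The chord tones are F#–A#–C##. With the third (A#) lowest for first inversion: A#, C##, F#.

A#, C##, F#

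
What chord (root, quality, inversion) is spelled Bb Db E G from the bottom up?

E diminished seventh, second inversion

The distinct note names are Bb, Db, E, G. Stacked in thirds they read E–G–Bb–Db, which is a diminished seventh chord on E.
Bb is the fifth of E diminished seventh; fifth in the bass means second inversion (figured bass 4/3).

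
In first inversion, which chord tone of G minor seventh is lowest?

Bb

In first inversion the third is lowest. For G minor seventh (G–Bb–D–F) that is Bb.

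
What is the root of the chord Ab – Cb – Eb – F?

The distinct letter names are Ab, Cb, Eb, F. Arranged as a stack of thirds they read F–Ab–Cb–Eb, so F is the root (an F half-diminished seventh chord).

F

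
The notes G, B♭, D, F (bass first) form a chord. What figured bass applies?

The notes G, Bb, D, F stack in thirds as G–Bb–D–F — a G minor seventh chord. The bass G is the root, so this is root position: figured 7.

7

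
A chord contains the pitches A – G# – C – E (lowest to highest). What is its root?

A

The distinct letter names are A, G#, C, E. Arranged as a stack of thirds they read A–C–E–G#, so A is the root (an A minor-major seventh chord).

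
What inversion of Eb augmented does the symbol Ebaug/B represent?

Ebaug/B means Eb augmented with B in the bass. B is the fifth of Eb augmented (Eb–G–B), so this is second inversion.

second inversion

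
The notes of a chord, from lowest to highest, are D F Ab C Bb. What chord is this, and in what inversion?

Bb dominant ninth, first inversion

Reducing to letter names: D, F, Ab, C, Bb. These stack in thirds as Bb–D–F–Ab–C — a Bb dominant ninth chord.
With the third (D) in the bass, the chord is in first inversion.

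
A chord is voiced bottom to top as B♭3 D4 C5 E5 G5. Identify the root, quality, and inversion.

C dominant ninth, third inversion

Reducing to letter names: Bb, D, C, E, G. These stack in thirds as C–E–G–Bb–D — a C dominant ninth chord.
The lowest note is Bb, the seventh of the chord, so this is third inversion.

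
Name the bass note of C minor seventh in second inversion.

G

In second inversion the fifth is lowest. For C minor seventh (C–Eb–G–Bb) that is G.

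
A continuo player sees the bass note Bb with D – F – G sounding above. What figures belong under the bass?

6/5

The notes Bb, D, F, G stack in thirds as G–Bb–D–F — a G minor seventh chord. The bass Bb is the third, so this is first inversion: figured 6/5.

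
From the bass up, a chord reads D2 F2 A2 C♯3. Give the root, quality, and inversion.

D minor-major seventh, root position

Reducing to letter names: D, F, A, C#. These stack in thirds as D–F–A–C# — a D minor-major seventh chord.
D is the root of D minor-major seventh; root in the bass means root position (figured bass 7).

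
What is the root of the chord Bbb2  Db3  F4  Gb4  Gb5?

The distinct letter names are Bbb, Db, F, Gb. Arranged as a stack of thirds they read Gb–Bbb–Db–F, so Gb is the root (a Gb minor-major seventh chord).

Gb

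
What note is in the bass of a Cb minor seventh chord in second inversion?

In second inversion the fifth is lowest. For Cb minor seventh (Cb–Ebb–Gb–Bbb) that is Gb.

Gb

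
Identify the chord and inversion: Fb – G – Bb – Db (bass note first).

G diminished seventh, third inversion

The distinct note names are Fb, G, Bb, Db. Stacked in thirds they read G–Bb–Db–Fb, which is a diminished seventh chord on G.
With the seventh (Fb) in the bass, the chord is in third inversion (figured bass 4/2).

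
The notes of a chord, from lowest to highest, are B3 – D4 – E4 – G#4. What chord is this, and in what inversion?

Reducing to letter names: B, D, E, G#. These stack in thirds as E–G#–B–D — an E dominant seventh chord.
The lowest note is B, the fifth of the chord, so this is second inversion (figured bass 4/3).

E dominant seventh, second inversion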